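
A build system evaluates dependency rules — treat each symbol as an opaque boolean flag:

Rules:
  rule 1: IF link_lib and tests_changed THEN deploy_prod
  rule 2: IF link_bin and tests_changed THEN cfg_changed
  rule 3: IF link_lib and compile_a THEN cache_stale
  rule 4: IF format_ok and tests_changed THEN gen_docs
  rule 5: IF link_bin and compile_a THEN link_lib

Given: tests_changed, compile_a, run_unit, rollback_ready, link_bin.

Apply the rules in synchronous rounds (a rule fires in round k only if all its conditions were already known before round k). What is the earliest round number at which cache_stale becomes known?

Round 1 — rule 2, rule 5, derive cfg_changed, link_lib.
Round 2 — rule 1, rule 3, derive deploy_prod, cache_stale.
cache_stale first appears in round 2.

2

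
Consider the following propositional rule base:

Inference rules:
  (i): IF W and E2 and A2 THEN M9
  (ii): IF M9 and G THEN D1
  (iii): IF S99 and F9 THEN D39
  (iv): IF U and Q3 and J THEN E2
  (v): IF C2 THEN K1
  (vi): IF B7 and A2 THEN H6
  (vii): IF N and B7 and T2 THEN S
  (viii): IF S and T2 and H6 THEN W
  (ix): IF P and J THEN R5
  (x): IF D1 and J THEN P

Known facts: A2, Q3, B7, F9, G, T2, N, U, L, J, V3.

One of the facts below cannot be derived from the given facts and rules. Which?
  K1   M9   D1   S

[1] (iv) [IF U and Q3 and J THEN E2]; (vi) [IF B7 and A2 THEN H6]; (vii) [IF N and B7 and T2 THEN S]. ⇒ new: E2, H6, S.
[2] (viii) [IF S and T2 and H6 THEN W]. ⇒ new: W.
[3] (i) [IF W and E2 and A2 THEN M9]. ⇒ new: M9.
[4] (ii) [IF M9 and G THEN D1]. ⇒ new: D1.
[5] (x) [IF D1 and J THEN P]. ⇒ new: P.
[6] (ix) [IF P and J THEN R5]. ⇒ new: R5.
Derived: M9 (round 3), D1 (round 4), S (round 1). K1 never appears in any round.

K1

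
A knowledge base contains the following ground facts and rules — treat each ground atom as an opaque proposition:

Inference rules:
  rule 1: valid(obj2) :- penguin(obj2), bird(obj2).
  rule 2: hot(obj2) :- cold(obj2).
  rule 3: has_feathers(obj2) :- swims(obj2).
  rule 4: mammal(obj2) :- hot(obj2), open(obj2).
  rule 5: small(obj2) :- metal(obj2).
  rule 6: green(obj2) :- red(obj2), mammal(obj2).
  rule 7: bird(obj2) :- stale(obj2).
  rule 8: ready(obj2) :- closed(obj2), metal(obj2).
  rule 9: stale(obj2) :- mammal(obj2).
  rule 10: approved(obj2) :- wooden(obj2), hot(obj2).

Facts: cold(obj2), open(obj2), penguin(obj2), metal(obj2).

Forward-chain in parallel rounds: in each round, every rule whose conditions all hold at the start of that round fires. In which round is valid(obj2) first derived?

Round 1 — rule 2, rule 5, derive hot(obj2), small(obj2).
Round 2 — rule 4, derive mammal(obj2).
Round 3 — rule 9, derive stale(obj2).
Round 4 — rule 7, derive bird(obj2).
Round 5 — rule 1, derive valid(obj2).
valid(obj2) first appears in round 5.

5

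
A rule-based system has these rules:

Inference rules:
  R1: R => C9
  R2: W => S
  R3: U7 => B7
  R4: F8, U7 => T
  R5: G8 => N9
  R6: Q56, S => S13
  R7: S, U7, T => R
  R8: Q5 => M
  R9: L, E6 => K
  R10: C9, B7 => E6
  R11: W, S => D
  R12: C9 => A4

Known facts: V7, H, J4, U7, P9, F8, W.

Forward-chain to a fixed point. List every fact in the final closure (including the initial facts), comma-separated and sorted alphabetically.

A4, B7, C9, D, E6, F8, H, J4, P9, R, S, T, U7, V7, W

Round 1: R2 [W => S]; R3 [U7 => B7]; R4 [F8, U7 => T]. New: S, B7, T.
Round 2: R7 [S, U7, T => R]; R11 [W, S => D]. New: R, D.
Round 3: R1 [R => C9]. New: C9.
Round 4: R10 [C9, B7 => E6]; R12 [C9 => A4]. New: E6, A4.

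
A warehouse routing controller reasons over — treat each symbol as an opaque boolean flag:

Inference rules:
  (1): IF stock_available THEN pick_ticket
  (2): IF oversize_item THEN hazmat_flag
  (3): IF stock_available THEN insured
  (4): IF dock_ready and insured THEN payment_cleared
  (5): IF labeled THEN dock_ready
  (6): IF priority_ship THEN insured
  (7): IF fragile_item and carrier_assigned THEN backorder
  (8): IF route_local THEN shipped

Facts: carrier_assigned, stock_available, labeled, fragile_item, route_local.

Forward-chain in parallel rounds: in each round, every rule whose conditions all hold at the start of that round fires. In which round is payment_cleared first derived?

Round 1: (1) [IF stock_available THEN pick_ticket]; (3) [IF stock_available THEN insured]; (5) [IF labeled THEN dock_ready]; (7) [IF fragile_item and carrier_assigned THEN backorder]; (8) [IF route_local THEN shipped]. Adds pick_ticket, insured, dock_ready, backorder, shipped.
Round 2: (4) [IF dock_ready and insured THEN payment_cleared]. Adds payment_cleared.
payment_cleared first appears in round 2.

2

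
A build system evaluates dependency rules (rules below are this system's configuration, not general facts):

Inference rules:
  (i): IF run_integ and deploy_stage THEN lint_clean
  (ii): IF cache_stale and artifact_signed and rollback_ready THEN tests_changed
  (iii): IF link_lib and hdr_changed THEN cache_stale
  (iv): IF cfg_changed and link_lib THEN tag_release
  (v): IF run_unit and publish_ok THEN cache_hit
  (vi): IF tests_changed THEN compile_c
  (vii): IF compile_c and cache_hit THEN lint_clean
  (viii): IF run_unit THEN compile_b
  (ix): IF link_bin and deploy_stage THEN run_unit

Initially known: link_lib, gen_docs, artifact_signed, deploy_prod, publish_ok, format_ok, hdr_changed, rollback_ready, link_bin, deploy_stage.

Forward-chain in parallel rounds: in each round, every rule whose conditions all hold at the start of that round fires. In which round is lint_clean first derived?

4

[1] (iii) [IF link_lib and hdr_changed THEN cache_stale]; (ix) [IF link_bin and deploy_stage THEN run_unit]. ⇒ new: cache_stale, run_unit.
[2] (ii) [IF cache_stale and artifact_signed and rollback_ready THEN tests_changed]; (v) [IF run_unit and publish_ok THEN cache_hit]; (viii) [IF run_unit THEN compile_b]. ⇒ new: tests_changed, cache_hit, compile_b.
[3] (vi) [IF tests_changed THEN compile_c]. ⇒ new: compile_c.
[4] (vii) [IF compile_c and cache_hit THEN lint_clean]. ⇒ new: lint_clean.
lint_clean first appears in round 4.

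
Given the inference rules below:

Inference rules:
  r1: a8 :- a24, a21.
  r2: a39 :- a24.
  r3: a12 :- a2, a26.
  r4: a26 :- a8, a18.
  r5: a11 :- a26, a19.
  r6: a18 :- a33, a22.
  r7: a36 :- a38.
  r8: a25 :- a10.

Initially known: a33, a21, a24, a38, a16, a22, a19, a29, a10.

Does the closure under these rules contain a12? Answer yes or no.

no

Round 1 — r1, r2, r6, r7, r8, derive a8, a39, a18, a36, a25.
Round 2 — r4, derive a26.
Round 3 — r5, derive a11.
Fixed point reached. a12 is concluded only by r3; r3 needs a2 (never derived).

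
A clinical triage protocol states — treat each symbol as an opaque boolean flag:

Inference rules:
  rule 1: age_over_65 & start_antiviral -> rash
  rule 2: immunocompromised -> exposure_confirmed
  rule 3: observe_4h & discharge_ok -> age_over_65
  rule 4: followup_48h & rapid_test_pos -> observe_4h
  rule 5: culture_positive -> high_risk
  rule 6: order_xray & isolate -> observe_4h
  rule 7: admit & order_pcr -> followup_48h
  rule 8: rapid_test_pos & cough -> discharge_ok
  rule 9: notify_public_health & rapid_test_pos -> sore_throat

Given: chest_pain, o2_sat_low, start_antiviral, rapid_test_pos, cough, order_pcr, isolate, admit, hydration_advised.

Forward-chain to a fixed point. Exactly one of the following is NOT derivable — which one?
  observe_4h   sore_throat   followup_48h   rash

Round 1 fires rule 7, rule 8, giving followup_48h, discharge_ok.
Round 2 fires rule 4, giving observe_4h.
Round 3 fires rule 3, giving age_over_65.
Round 4 fires rule 1, giving rash.
Derived: followup_48h (round 1), observe_4h (round 2), rash (round 4). sore_throat never appears in any round.

sore_throat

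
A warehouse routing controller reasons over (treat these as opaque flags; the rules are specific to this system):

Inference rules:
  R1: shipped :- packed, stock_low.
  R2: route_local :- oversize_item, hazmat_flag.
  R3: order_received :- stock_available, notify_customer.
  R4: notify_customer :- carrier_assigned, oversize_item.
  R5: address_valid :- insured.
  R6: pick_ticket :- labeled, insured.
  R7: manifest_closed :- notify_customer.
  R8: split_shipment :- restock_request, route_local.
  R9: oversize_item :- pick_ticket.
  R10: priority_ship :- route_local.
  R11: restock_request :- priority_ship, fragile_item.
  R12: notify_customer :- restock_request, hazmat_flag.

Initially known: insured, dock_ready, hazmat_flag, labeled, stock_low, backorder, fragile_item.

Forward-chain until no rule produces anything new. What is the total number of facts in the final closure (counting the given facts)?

Round 1: R5 [address_valid :- insured.]; R6 [pick_ticket :- labeled, insured.]. Adds address_valid, pick_ticket.
Round 2: R9 [oversize_item :- pick_ticket.]. Adds oversize_item.
Round 3: R2 [route_local :- oversize_item, hazmat_flag.]. Adds route_local.
Round 4: R10 [priority_ship :- route_local.]. Adds priority_ship.
Round 5: R11 [restock_request :- priority_ship, fragile_item.]. Adds restock_request.
Round 6: R8 [split_shipment :- restock_request, route_local.]; R12 [notify_customer :- restock_request, hazmat_flag.]. Adds split_shipment, notify_customer.
Round 7: R7 [manifest_closed :- notify_customer.]. Adds manifest_closed.
Closure: {address_valid, backorder, dock_ready, fragile_item, hazmat_flag, insured, labeled, manifest_closed, notify_customer, oversize_item, pick_ticket, priority_ship, restock_request, route_local, split_shipment, stock_low} — 16 facts.

16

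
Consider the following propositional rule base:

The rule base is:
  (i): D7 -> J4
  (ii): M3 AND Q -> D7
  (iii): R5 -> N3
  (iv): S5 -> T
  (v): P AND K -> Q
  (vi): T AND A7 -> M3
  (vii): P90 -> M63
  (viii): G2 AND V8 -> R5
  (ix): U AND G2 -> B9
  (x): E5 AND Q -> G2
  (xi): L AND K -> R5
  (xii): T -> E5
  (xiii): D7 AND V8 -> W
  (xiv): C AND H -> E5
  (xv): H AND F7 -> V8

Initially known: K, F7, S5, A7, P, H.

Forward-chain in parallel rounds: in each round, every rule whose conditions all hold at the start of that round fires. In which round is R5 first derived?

Round 1 fires (iv), (v), (xv), giving T, Q, V8.
Round 2 fires (vi), (xii), giving M3, E5.
Round 3 fires (ii), (x), giving D7, G2.
Round 4 fires (i), (viii), (xiii), giving J4, R5, W.
R5 first appears in round 4.

4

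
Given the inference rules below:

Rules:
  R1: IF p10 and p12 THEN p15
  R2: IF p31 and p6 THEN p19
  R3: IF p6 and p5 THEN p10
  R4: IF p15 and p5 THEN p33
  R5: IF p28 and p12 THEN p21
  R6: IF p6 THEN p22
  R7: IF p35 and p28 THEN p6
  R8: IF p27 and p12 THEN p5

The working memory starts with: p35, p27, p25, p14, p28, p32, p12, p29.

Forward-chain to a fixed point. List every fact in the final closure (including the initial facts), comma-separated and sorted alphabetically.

[1] R5 [IF p28 and p12 THEN p21]; R7 [IF p35 and p28 THEN p6]; R8 [IF p27 and p12 THEN p5]. ⇒ new: p21, p6, p5.
[2] R3 [IF p6 and p5 THEN p10]; R6 [IF p6 THEN p22]. ⇒ new: p10, p22.
[3] R1 [IF p10 and p12 THEN p15]. ⇒ new: p15.
[4] R4 [IF p15 and p5 THEN p33]. ⇒ new: p33.

p10, p12, p14, p15, p21, p22, p25, p27, p28, p29, p32, p33, p35, p5, p6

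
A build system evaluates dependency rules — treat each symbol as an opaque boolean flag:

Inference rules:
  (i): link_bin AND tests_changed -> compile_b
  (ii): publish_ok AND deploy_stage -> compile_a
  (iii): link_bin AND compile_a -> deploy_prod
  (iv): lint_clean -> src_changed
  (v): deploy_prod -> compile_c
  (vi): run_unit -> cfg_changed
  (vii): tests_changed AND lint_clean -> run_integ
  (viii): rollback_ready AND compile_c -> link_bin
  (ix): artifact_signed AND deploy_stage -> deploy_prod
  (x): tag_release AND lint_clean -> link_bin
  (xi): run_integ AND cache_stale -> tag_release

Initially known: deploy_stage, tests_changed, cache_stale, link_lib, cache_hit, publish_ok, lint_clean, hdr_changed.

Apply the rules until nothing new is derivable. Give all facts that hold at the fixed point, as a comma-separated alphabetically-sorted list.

cache_hit, cache_stale, compile_a, compile_b, compile_c, deploy_prod, deploy_stage, hdr_changed, link_bin, link_lib, lint_clean, publish_ok, run_integ, src_changed, tag_release, tests_changed

Round 1: (ii) [publish_ok AND deploy_stage -> compile_a]; (iv) [lint_clean -> src_changed]; (vii) [tests_changed AND lint_clean -> run_integ]. Adds compile_a, src_changed, run_integ.
Round 2: (xi) [run_integ AND cache_stale -> tag_release]. Adds tag_release.
Round 3: (x) [tag_release AND lint_clean -> link_bin]. Adds link_bin.
Round 4: (i) [link_bin AND tests_changed -> compile_b]; (iii) [link_bin AND compile_a -> deploy_prod]. Adds compile_b, deploy_prod.
Round 5: (v) [deploy_prod -> compile_c]. Adds compile_c.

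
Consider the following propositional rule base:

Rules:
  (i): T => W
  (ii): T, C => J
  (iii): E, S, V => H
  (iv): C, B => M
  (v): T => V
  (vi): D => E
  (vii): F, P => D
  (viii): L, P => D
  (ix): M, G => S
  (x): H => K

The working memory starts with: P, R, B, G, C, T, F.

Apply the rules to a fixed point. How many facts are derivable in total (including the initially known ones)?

16

[1] (i) [T => W]; (ii) [T, C => J]; (iv) [C, B => M]; (v) [T => V]; (vii) [F, P => D]. ⇒ new: W, J, M, V, D.
[2] (vi) [D => E]; (ix) [M, G => S]. ⇒ new: E, S.
[3] (iii) [E, S, V => H]. ⇒ new: H.
[4] (x) [H => K]. ⇒ new: K.
Closure: {B, C, D, E, F, G, H, J, K, M, P, R, S, T, V, W} — 16 facts.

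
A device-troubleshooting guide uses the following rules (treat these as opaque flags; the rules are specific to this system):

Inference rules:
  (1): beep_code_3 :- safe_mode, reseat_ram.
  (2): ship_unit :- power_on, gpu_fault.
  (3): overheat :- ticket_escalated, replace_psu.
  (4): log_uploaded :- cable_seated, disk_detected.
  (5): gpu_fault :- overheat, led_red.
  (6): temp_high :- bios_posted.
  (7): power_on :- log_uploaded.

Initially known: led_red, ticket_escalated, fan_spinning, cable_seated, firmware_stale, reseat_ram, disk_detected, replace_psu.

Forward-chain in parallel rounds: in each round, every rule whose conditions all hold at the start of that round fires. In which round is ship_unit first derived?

3

Round 1: (3) [overheat :- ticket_escalated, replace_psu.]; (4) [log_uploaded :- cable_seated, disk_detected.]. New: overheat, log_uploaded.
Round 2: (5) [gpu_fault :- overheat, led_red.]; (7) [power_on :- log_uploaded.]. New: gpu_fault, power_on.
Round 3: (2) [ship_unit :- power_on, gpu_fault.]. New: ship_unit.
ship_unit first appears in round 3.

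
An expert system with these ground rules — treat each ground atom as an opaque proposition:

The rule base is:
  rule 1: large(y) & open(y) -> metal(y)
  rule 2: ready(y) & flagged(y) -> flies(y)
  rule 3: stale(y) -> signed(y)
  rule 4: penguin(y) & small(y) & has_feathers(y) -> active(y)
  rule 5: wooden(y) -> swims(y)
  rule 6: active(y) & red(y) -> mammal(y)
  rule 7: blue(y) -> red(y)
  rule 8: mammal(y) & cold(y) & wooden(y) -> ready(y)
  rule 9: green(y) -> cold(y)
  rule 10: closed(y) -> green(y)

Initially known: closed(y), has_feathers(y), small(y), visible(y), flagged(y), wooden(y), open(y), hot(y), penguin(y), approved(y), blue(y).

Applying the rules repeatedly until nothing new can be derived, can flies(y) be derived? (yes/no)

yes

Round 1: rule 4 [penguin(y) & small(y) & has_feathers(y) -> active(y)]; rule 5 [wooden(y) -> swims(y)]; rule 7 [blue(y) -> red(y)]; rule 10 [closed(y) -> green(y)]. New: active(y), swims(y), red(y), green(y).
Round 2: rule 6 [active(y) & red(y) -> mammal(y)]; rule 9 [green(y) -> cold(y)]. New: mammal(y), cold(y).
Round 3: rule 8 [mammal(y) & cold(y) & wooden(y) -> ready(y)]. New: ready(y).
Round 4: rule 2 [ready(y) & flagged(y) -> flies(y)]. New: flies(y).
flies(y) appears in round 4, so it is derivable.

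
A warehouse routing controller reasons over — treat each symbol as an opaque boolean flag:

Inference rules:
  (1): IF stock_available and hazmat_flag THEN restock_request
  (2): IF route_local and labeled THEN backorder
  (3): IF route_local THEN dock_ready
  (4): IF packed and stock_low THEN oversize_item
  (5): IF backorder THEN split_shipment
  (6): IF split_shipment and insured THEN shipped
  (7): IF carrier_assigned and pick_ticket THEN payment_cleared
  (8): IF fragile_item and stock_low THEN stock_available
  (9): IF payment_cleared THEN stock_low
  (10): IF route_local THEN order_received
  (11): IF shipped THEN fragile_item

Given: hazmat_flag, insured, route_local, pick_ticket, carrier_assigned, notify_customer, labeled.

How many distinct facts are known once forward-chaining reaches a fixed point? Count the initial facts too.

[1] (2) [IF route_local and labeled THEN backorder]; (3) [IF route_local THEN dock_ready]; (7) [IF carrier_assigned and pick_ticket THEN payment_cleared]; (10) [IF route_local THEN order_received]. ⇒ new: backorder, dock_ready, payment_cleared, order_received.
[2] (5) [IF backorder THEN split_shipment]; (9) [IF payment_cleared THEN stock_low]. ⇒ new: split_shipment, stock_low.
[3] (6) [IF split_shipment and insured THEN shipped]. ⇒ new: shipped.
[4] (11) [IF shipped THEN fragile_item]. ⇒ new: fragile_item.
[5] (8) [IF fragile_item and stock_low THEN stock_available]. ⇒ new: stock_available.
[6] (1) [IF stock_available and hazmat_flag THEN restock_request]. ⇒ new: restock_request.
Closure: {backorder, carrier_assigned, dock_ready, fragile_item, hazmat_flag, insured, labeled, notify_customer, order_received, payment_cleared, pick_ticket, restock_request, route_local, shipped, split_shipment, stock_available, stock_low} — 17 facts.

17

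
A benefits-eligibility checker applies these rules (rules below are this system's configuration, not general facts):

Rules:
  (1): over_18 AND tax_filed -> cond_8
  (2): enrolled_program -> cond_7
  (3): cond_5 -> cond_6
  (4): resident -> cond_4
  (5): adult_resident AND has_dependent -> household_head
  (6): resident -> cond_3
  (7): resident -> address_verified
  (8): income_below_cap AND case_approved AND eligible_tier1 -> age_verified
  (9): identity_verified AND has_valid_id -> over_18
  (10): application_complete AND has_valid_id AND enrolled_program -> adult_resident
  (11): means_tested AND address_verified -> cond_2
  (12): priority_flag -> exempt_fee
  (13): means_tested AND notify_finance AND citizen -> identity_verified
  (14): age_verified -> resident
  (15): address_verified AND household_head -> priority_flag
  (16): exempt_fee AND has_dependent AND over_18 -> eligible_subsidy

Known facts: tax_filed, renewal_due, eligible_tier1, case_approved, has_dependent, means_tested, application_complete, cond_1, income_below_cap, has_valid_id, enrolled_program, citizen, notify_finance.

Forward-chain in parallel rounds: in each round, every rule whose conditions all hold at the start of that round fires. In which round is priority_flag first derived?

4

Round 1 fires (2), (8), (10), (13), giving cond_7, age_verified, adult_resident, identity_verified.
Round 2 fires (5), (9), (14), giving household_head, over_18, resident.
Round 3 fires (1), (4), (6), (7), giving cond_8, cond_4, cond_3, address_verified.
Round 4 fires (11), (15), giving cond_2, priority_flag.
priority_flag first appears in round 4.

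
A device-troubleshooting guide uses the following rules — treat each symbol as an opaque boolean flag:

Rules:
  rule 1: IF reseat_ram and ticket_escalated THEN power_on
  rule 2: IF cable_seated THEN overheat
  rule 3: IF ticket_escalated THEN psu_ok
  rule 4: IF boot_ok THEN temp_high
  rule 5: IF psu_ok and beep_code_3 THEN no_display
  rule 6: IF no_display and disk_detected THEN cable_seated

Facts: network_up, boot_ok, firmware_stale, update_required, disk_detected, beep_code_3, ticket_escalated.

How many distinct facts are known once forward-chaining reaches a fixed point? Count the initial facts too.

12

Round 1 — rule 3, rule 4, derive psu_ok, temp_high.
Round 2 — rule 5, derive no_display.
Round 3 — rule 6, derive cable_seated.
Round 4 — rule 2, derive overheat.
Closure: {beep_code_3, boot_ok, cable_seated, disk_detected, firmware_stale, network_up, no_display, overheat, psu_ok, temp_high, ticket_escalated, update_required} — 12 facts.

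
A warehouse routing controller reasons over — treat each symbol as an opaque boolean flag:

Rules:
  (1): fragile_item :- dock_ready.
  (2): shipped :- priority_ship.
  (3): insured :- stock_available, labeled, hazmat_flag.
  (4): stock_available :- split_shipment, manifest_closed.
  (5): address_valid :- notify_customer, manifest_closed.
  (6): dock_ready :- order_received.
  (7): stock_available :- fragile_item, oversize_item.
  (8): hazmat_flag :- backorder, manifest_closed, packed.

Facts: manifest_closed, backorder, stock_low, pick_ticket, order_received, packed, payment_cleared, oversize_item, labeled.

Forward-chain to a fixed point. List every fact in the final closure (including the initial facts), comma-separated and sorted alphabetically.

[1] (6) [dock_ready :- order_received.]; (8) [hazmat_flag :- backorder, manifest_closed, packed.]. ⇒ new: dock_ready, hazmat_flag.
[2] (1) [fragile_item :- dock_ready.]. ⇒ new: fragile_item.
[3] (7) [stock_available :- fragile_item, oversize_item.]. ⇒ new: stock_available.
[4] (3) [insured :- stock_available, labeled, hazmat_flag.]. ⇒ new: insured.

backorder, dock_ready, fragile_item, hazmat_flag, insured, labeled, manifest_closed, order_received, oversize_item, packed, payment_cleared, pick_ticket, stock_available, stock_low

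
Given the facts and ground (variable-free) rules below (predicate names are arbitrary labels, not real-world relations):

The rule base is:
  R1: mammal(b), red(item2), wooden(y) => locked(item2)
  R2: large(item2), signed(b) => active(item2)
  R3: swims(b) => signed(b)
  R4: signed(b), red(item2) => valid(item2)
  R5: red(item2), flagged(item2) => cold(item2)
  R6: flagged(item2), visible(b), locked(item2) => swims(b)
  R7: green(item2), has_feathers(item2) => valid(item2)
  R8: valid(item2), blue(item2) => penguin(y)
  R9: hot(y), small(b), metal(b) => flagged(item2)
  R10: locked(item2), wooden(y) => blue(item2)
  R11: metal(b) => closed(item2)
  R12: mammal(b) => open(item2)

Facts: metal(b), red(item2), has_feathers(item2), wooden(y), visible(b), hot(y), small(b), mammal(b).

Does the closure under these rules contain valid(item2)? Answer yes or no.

Round 1 fires R1, R9, R11, R12, giving locked(item2), flagged(item2), closed(item2), open(item2).
Round 2 fires R5, R6, R10, giving cold(item2), swims(b), blue(item2).
Round 3 fires R3, giving signed(b).
Round 4 fires R4, giving valid(item2).
Round 5 fires R8, giving penguin(y).
valid(item2) appears in round 4, so it is derivable.

yes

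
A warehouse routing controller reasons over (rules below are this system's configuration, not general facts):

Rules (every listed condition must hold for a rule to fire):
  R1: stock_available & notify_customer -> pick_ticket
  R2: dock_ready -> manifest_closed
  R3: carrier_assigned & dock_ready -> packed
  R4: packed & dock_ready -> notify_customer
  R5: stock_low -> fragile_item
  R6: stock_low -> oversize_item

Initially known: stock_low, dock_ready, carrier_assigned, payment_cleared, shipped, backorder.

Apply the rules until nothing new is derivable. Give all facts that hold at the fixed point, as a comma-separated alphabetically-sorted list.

backorder, carrier_assigned, dock_ready, fragile_item, manifest_closed, notify_customer, oversize_item, packed, payment_cleared, shipped, stock_low

Round 1: R2 [dock_ready -> manifest_closed]; R3 [carrier_assigned & dock_ready -> packed]; R5 [stock_low -> fragile_item]; R6 [stock_low -> oversize_item]. New: manifest_closed, packed, fragile_item, oversize_item.
Round 2: R4 [packed & dock_ready -> notify_customer]. New: notify_customer.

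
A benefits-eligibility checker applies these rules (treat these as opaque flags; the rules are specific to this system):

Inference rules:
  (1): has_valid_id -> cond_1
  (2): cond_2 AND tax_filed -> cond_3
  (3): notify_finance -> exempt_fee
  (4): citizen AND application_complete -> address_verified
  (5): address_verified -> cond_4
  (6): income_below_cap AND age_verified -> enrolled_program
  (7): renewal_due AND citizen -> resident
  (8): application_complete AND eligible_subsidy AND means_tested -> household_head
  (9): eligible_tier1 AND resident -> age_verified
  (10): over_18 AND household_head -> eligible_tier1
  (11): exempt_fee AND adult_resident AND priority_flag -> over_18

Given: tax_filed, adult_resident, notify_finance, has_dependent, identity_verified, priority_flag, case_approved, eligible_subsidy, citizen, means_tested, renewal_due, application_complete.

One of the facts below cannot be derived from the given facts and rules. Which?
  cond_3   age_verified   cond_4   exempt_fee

Round 1 fires (3), (4), (7), (8), giving exempt_fee, address_verified, resident, household_head.
Round 2 fires (5), (11), giving cond_4, over_18.
Round 3 fires (10), giving eligible_tier1.
Round 4 fires (9), giving age_verified.
Derived: exempt_fee (round 1), cond_4 (round 2), age_verified (round 4). cond_3 never appears in any round.

cond_3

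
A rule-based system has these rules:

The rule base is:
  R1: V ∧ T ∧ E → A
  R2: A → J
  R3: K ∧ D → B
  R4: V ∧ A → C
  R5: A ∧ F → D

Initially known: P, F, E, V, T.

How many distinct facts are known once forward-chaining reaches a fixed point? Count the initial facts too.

9

Round 1: R1 [V ∧ T ∧ E → A]. New: A.
Round 2: R2 [A → J]; R4 [V ∧ A → C]; R5 [A ∧ F → D]. New: J, C, D.
Closure: {A, C, D, E, F, J, P, T, V} — 9 facts.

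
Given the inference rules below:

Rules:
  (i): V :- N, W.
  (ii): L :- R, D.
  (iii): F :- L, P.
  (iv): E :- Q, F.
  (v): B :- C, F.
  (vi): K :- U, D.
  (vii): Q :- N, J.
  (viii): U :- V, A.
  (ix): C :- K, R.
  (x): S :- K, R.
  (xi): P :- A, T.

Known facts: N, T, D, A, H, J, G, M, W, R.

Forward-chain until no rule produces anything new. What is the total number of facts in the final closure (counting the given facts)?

21

[1] (i) [V :- N, W.]; (ii) [L :- R, D.]; (vii) [Q :- N, J.]; (xi) [P :- A, T.]. ⇒ new: V, L, Q, P.
[2] (iii) [F :- L, P.]; (viii) [U :- V, A.]. ⇒ new: F, U.
[3] (iv) [E :- Q, F.]; (vi) [K :- U, D.]. ⇒ new: E, K.
[4] (ix) [C :- K, R.]; (x) [S :- K, R.]. ⇒ new: C, S.
[5] (v) [B :- C, F.]. ⇒ new: B.
Closure: {A, B, C, D, E, F, G, H, J, K, L, M, N, P, Q, R, S, T, U, V, W} — 21 facts.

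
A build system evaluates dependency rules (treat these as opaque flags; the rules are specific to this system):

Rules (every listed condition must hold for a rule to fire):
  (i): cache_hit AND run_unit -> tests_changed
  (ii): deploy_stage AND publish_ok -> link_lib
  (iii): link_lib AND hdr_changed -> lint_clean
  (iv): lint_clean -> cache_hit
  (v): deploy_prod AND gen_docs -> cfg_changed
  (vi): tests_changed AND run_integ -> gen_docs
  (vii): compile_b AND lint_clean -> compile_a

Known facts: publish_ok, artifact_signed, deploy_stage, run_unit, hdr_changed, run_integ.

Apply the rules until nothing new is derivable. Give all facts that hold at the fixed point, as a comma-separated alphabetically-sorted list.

artifact_signed, cache_hit, deploy_stage, gen_docs, hdr_changed, link_lib, lint_clean, publish_ok, run_integ, run_unit, tests_changed

Round 1: (ii) [deploy_stage AND publish_ok -> link_lib]. New: link_lib.
Round 2: (iii) [link_lib AND hdr_changed -> lint_clean]. New: lint_clean.
Round 3: (iv) [lint_clean -> cache_hit]. New: cache_hit.
Round 4: (i) [cache_hit AND run_unit -> tests_changed]. New: tests_changed.
Round 5: (vi) [tests_changed AND run_integ -> gen_docs]. New: gen_docs.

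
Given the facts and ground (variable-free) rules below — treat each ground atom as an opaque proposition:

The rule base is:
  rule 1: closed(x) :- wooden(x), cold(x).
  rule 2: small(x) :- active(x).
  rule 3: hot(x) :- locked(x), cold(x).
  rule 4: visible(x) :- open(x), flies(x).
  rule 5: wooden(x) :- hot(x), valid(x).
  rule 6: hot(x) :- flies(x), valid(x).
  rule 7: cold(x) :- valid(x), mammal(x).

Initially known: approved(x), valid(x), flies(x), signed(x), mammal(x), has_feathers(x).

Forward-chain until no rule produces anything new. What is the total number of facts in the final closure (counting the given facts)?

10

Round 1 fires rule 6, rule 7, giving hot(x), cold(x).
Round 2 fires rule 5, giving wooden(x).
Round 3 fires rule 1, giving closed(x).
Closure: {approved(x), closed(x), cold(x), flies(x), has_feathers(x), hot(x), mammal(x), signed(x), valid(x), wooden(x)} — 10 facts.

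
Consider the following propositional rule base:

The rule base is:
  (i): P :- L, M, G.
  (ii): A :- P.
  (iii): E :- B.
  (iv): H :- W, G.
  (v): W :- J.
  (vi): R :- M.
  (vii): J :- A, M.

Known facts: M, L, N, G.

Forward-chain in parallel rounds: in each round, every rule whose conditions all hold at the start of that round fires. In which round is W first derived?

Round 1: (i) [P :- L, M, G.]; (vi) [R :- M.]. New: P, R.
Round 2: (ii) [A :- P.]. New: A.
Round 3: (vii) [J :- A, M.]. New: J.
Round 4: (v) [W :- J.]. New: W.
W first appears in round 4.

4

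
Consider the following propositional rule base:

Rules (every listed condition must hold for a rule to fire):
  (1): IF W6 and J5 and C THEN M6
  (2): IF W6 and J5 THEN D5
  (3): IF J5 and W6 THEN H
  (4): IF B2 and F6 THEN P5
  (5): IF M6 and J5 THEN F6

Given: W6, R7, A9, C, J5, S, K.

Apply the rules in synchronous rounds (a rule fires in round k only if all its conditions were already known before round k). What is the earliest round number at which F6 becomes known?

Round 1: (1) [IF W6 and J5 and C THEN M6]; (2) [IF W6 and J5 THEN D5]; (3) [IF J5 and W6 THEN H]. Adds M6, D5, H.
Round 2: (5) [IF M6 and J5 THEN F6]. Adds F6.
F6 first appears in round 2.

2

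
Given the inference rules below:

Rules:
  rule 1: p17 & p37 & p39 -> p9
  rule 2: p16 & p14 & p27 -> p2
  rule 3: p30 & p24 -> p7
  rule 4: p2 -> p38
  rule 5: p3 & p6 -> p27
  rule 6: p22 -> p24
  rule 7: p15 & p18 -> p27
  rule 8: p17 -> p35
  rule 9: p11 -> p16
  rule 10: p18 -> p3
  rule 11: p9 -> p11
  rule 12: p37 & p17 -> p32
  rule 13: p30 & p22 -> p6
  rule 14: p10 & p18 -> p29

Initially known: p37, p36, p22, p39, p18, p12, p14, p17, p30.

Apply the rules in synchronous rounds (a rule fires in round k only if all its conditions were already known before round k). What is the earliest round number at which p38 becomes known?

5

Round 1 — rule 1, rule 6, rule 8, rule 10, rule 12, rule 13, derive p9, p24, p35, p3, p32, p6.
Round 2 — rule 3, rule 5, rule 11, derive p7, p27, p11.
Round 3 — rule 9, derive p16.
Round 4 — rule 2, derive p2.
Round 5 — rule 4, derive p38.
p38 first appears in round 5.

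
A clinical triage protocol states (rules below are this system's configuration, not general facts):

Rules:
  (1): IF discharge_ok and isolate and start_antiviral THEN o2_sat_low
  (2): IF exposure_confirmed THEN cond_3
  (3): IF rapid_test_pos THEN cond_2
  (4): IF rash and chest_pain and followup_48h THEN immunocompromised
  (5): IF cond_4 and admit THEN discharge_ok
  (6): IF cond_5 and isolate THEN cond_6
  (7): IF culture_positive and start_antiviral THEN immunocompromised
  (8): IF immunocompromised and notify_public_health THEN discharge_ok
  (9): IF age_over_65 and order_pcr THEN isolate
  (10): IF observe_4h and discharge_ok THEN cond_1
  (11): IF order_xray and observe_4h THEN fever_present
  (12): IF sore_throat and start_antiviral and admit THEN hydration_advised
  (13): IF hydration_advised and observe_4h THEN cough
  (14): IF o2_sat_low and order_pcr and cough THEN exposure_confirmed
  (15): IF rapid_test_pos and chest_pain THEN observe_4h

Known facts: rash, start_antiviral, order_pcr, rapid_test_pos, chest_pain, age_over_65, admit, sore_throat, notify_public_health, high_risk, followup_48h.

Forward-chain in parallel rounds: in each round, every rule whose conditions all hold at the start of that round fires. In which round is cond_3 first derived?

[1] (3) [IF rapid_test_pos THEN cond_2]; (4) [IF rash and chest_pain and followup_48h THEN immunocompromised]; (9) [IF age_over_65 and order_pcr THEN isolate]; (12) [IF sore_throat and start_antiviral and admit THEN hydration_advised]; (15) [IF rapid_test_pos and chest_pain THEN observe_4h]. ⇒ new: cond_2, immunocompromised, isolate, hydration_advised, observe_4h.
[2] (8) [IF immunocompromised and notify_public_health THEN discharge_ok]; (13) [IF hydration_advised and observe_4h THEN cough]. ⇒ new: discharge_ok, cough.
[3] (1) [IF discharge_ok and isolate and start_antiviral THEN o2_sat_low]; (10) [IF observe_4h and discharge_ok THEN cond_1]. ⇒ new: o2_sat_low, cond_1.
[4] (14) [IF o2_sat_low and order_pcr and cough THEN exposure_confirmed]. ⇒ new: exposure_confirmed.
[5] (2) [IF exposure_confirmed THEN cond_3]. ⇒ new: cond_3.
cond_3 first appears in round 5.

5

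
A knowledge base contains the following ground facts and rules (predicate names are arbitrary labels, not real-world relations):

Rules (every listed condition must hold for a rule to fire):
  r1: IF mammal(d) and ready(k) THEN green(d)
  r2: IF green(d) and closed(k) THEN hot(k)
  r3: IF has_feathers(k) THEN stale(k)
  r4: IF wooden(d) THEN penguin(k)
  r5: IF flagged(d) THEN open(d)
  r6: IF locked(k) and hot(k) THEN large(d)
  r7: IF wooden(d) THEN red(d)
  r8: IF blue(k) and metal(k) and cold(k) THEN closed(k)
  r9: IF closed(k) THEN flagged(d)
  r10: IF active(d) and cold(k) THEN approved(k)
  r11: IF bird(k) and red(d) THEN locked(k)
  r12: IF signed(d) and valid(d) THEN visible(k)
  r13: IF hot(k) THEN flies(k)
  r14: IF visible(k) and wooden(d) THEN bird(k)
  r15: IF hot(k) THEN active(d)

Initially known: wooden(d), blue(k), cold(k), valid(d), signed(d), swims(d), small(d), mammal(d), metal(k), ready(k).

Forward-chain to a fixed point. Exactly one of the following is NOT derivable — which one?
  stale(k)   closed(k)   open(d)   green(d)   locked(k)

stale(k)

Round 1 fires r1, r4, r7, r8, r12, giving green(d), penguin(k), red(d), closed(k), visible(k).
Round 2 fires r2, r9, r14, giving hot(k), flagged(d), bird(k).
Round 3 fires r5, r11, r13, r15, giving open(d), locked(k), flies(k), active(d).
Round 4 fires r6, r10, giving large(d), approved(k).
Derived: green(d) (round 1), closed(k) (round 1), open(d) (round 3), locked(k) (round 3). stale(k) never appears in any round.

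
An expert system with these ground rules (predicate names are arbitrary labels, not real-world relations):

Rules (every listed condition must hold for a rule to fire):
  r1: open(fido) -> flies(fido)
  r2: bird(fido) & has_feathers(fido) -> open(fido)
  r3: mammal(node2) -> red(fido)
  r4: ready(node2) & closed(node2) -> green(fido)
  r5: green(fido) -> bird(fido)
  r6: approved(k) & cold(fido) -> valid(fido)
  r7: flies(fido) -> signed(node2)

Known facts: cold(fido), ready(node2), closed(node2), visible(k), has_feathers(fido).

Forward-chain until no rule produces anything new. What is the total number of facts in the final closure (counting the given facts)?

[1] r4 [ready(node2) & closed(node2) -> green(fido)]. ⇒ new: green(fido).
[2] r5 [green(fido) -> bird(fido)]. ⇒ new: bird(fido).
[3] r2 [bird(fido) & has_feathers(fido) -> open(fido)]. ⇒ new: open(fido).
[4] r1 [open(fido) -> flies(fido)]. ⇒ new: flies(fido).
[5] r7 [flies(fido) -> signed(node2)]. ⇒ new: signed(node2).
Closure: {bird(fido), closed(node2), cold(fido), flies(fido), green(fido), has_feathers(fido), open(fido), ready(node2), signed(node2), visible(k)} — 10 facts.

10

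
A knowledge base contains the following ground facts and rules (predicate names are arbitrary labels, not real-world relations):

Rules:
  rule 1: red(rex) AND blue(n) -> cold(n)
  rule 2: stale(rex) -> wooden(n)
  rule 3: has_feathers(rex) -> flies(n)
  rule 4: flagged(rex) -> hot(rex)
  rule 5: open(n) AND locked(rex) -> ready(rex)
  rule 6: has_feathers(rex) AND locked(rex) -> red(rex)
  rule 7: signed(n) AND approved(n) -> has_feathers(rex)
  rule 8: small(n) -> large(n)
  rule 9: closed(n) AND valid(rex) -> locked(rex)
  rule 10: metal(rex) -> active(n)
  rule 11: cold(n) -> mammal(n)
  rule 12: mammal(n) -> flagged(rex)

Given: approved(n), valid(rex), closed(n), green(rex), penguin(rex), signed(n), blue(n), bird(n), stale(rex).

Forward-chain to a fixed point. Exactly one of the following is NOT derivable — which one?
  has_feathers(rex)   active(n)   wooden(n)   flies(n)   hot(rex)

active(n)

Round 1 — rule 2, rule 7, rule 9, derive wooden(n), has_feathers(rex), locked(rex).
Round 2 — rule 3, rule 6, derive flies(n), red(rex).
Round 3 — rule 1, derive cold(n).
Round 4 — rule 11, derive mammal(n).
Round 5 — rule 12, derive flagged(rex).
Round 6 — rule 4, derive hot(rex).
Derived: wooden(n) (round 1), hot(rex) (round 6), has_feathers(rex) (round 1), flies(n) (round 2). active(n) never appears in any round.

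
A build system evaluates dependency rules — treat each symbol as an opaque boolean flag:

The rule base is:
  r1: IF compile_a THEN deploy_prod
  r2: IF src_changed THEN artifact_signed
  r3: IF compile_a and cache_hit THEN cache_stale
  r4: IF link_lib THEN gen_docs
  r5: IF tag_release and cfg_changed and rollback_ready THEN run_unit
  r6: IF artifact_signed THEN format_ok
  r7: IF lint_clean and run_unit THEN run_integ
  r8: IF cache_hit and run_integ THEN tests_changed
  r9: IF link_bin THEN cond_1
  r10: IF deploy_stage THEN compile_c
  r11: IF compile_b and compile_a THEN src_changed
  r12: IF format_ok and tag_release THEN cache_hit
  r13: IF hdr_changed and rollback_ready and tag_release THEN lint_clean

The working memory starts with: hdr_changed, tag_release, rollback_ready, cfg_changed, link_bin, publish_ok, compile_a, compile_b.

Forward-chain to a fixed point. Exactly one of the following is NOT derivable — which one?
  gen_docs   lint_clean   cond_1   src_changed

gen_docs

Round 1: r1 [IF compile_a THEN deploy_prod]; r5 [IF tag_release and cfg_changed and rollback_ready THEN run_unit]; r9 [IF link_bin THEN cond_1]; r11 [IF compile_b and compile_a THEN src_changed]; r13 [IF hdr_changed and rollback_ready and tag_release THEN lint_clean]. Adds deploy_prod, run_unit, cond_1, src_changed, lint_clean.
Round 2: r2 [IF src_changed THEN artifact_signed]; r7 [IF lint_clean and run_unit THEN run_integ]. Adds artifact_signed, run_integ.
Round 3: r6 [IF artifact_signed THEN format_ok]. Adds format_ok.
Round 4: r12 [IF format_ok and tag_release THEN cache_hit]. Adds cache_hit.
Round 5: r3 [IF compile_a and cache_hit THEN cache_stale]; r8 [IF cache_hit and run_integ THEN tests_changed]. Adds cache_stale, tests_changed.
Derived: src_changed (round 1), lint_clean (round 1), cond_1 (round 1). gen_docs never appears in any round.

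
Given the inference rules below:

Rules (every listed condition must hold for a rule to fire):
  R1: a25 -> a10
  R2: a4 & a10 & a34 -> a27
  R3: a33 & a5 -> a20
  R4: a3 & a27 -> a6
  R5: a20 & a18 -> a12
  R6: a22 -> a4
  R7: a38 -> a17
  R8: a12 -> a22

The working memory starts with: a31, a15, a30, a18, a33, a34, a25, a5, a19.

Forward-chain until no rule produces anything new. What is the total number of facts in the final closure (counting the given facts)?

15

Round 1: R1 [a25 -> a10]; R3 [a33 & a5 -> a20]. New: a10, a20.
Round 2: R5 [a20 & a18 -> a12]. New: a12.
Round 3: R8 [a12 -> a22]. New: a22.
Round 4: R6 [a22 -> a4]. New: a4.
Round 5: R2 [a4 & a10 & a34 -> a27]. New: a27.
Closure: {a10, a12, a15, a18, a19, a20, a22, a25, a27, a30, a31, a33, a34, a4, a5} — 15 facts.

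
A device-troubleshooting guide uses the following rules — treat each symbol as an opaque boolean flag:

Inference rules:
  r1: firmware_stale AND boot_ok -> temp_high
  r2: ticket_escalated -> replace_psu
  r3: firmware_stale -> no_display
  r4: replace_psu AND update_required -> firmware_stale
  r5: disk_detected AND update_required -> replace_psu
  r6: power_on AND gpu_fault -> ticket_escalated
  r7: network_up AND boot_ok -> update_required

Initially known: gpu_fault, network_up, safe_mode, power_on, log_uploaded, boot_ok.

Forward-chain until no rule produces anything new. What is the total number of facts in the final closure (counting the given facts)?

12

Round 1 — r6, r7, derive ticket_escalated, update_required.
Round 2 — r2, derive replace_psu.
Round 3 — r4, derive firmware_stale.
Round 4 — r1, r3, derive temp_high, no_display.
Closure: {boot_ok, firmware_stale, gpu_fault, log_uploaded, network_up, no_display, power_on, replace_psu, safe_mode, temp_high, ticket_escalated, update_required} — 12 facts.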